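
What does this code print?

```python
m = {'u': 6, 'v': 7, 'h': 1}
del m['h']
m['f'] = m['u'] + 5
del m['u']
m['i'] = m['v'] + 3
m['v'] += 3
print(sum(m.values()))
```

del 'h' → {'u': 6, 'v': 7}
m['f'] = m['u']+5 = 11 → {'u': 6, 'v': 7, 'f': 11}
del 'u' → {'v': 7, 'f': 11}
m['i'] = m['v']+3 = 10 → {'v': 7, 'f': 11, 'i': 10}
m['v'] = 7+3 = 10 → {'v': 10, 'f': 11, 'i': 10}
sum of values = 31

31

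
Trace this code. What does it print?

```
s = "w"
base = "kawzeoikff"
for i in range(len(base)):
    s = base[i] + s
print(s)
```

ffkioezwakw

i=0: prepend 'k' → 'kw'
i=1: prepend 'a' → 'akw'
i=2: prepend 'w' → 'wakw'
i=3: prepend 'z' → 'zwakw'
i=4: prepend 'e' → 'ezwakw'
i=5: prepend 'o' → 'oezwakw'
i=6: prepend 'i' → 'ioezwakw'
i=7: prepend 'k' → 'kioezwakw'
i=8: prepend 'f' → 'fkioezwakw'
i=9: prepend 'f' → 'ffkioezwakw'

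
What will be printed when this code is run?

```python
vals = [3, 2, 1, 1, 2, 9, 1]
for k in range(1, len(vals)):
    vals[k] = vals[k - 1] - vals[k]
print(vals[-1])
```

-13

k=1: vals[1] = 3-2 = 1 → [3, 1, 1, 1, 2, 9, 1]
k=2: vals[2] = 1-1 = 0 → [3, 1, 0, 1, 2, 9, 1]
k=3: vals[3] = 0-1 = -1 → [3, 1, 0, -1, 2, 9, 1]
k=4: vals[4] = (-1)-2 = -3 → [3, 1, 0, -1, -3, 9, 1]
k=5: vals[5] = (-3)-9 = -12 → [3, 1, 0, -1, -3, -12, 1]
k=6: vals[6] = (-12)-1 = -13 → [3, 1, 0, -1, -3, -12, -13]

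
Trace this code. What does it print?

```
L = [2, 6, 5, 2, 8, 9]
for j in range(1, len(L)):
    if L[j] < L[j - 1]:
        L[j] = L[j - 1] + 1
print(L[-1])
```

9

j=1: 6>=2, unchanged → [2, 6, 5, 2, 8, 9]
j=2: 5<6, L[2] = 6+1 = 7 → [2, 6, 7, 2, 8, 9]
j=3: 2<7, L[3] = 7+1 = 8 → [2, 6, 7, 8, 8, 9]
j=4: 8>=8, unchanged → [2, 6, 7, 8, 8, 9]
j=5: 9>=8, unchanged → [2, 6, 7, 8, 8, 9]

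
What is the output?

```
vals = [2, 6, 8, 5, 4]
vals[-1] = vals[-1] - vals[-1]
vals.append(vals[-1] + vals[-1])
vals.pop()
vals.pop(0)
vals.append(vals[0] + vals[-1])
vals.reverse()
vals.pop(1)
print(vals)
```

[6, 5, 8, 6]

vals[-1] = vals[-1]-vals[-1] = 4-4 = 0 → [2, 6, 8, 5, 0]
append vals[-1]+vals[-1] = 0+0 = 0 → [2, 6, 8, 5, 0, 0]
pop() removes 0 → [2, 6, 8, 5, 0]
pop(0) removes 2 → [6, 8, 5, 0]
append vals[0]+vals[-1] = 6+0 = 6 → [6, 8, 5, 0, 6]
reverse → [6, 0, 5, 8, 6]
pop(1) removes 0 → [6, 5, 8, 6]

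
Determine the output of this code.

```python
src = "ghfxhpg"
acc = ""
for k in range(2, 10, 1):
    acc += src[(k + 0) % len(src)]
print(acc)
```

k=2: add src[2]='f' → 'f'
k=3: add src[3]='x' → 'fx'
k=4: add src[4]='h' → 'fxh'
k=5: add src[5]='p' → 'fxhp'
k=6: add src[6]='g' → 'fxhpg'
k=7: add src[0]='g' → 'fxhpgg'
k=8: add src[1]='h' → 'fxhpggh'
k=9: add src[2]='f' → 'fxhpgghf'

fxhpgghf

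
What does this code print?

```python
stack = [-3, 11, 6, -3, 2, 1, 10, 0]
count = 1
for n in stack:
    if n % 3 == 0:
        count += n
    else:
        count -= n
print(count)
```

-23

n=-3: %3==0, count = 1+(-3) = -2
n=11: not %3==0, count = (-2)-11 = -13
n=6: %3==0, count = (-13)+6 = -7
n=-3: %3==0, count = (-7)+(-3) = -10
n=2: not %3==0, count = (-10)-2 = -12
n=1: not %3==0, count = (-12)-1 = -13
n=10: not %3==0, count = (-13)-10 = -23
n=0: %3==0, count = (-23)+0 = -23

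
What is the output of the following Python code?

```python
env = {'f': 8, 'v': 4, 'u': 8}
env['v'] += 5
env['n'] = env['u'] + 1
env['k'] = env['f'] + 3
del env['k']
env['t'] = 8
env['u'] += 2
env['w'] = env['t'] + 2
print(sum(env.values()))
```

env['v'] = 4+5 = 9 → {'f': 8, 'v': 9, 'u': 8}
env['n'] = env['u']+1 = 9 → {'f': 8, 'v': 9, 'u': 8, 'n': 9}
env['k'] = env['f']+3 = 11 → {'f': 8, 'v': 9, 'u': 8, 'n': 9, 'k': 11}
del 'k' → {'f': 8, 'v': 9, 'u': 8, 'n': 9}
env['t'] = 8 → {'f': 8, 'v': 9, 'u': 8, 'n': 9, 't': 8}
env['u'] = 8+2 = 10 → {'f': 8, 'v': 9, 'u': 10, 'n': 9, 't': 8}
env['w'] = env['t']+2 = 10 → {'f': 8, 'v': 9, 'u': 10, 'n': 9, 't': 8, 'w': 10}
sum of values = 54

54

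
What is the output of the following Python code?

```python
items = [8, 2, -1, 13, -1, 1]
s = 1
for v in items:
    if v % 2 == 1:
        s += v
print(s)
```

v=8: not odd
v=2: not odd
v=-1: odd, s = 1+(-1) = 0
v=13: odd, s = 0+13 = 13
v=-1: odd, s = 13+(-1) = 12
v=1: odd, s = 12+1 = 13

13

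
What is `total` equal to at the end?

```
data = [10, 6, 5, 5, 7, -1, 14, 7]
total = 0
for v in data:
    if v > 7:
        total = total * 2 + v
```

v=10: >7, total = 0*2+10 = 10
v=6: not >7
v=5: not >7
v=5: not >7
v=7: not >7
v=-1: not >7
v=14: >7, total = 10*2+14 = 34
v=7: not >7

34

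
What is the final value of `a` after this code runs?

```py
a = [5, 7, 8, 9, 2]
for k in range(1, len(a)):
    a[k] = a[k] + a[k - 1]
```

k=1: a[1] = 7+5 = 12 → [5, 12, 8, 9, 2]
k=2: a[2] = 8+12 = 20 → [5, 12, 20, 9, 2]
k=3: a[3] = 9+20 = 29 → [5, 12, 20, 29, 2]
k=4: a[4] = 2+29 = 31 → [5, 12, 20, 29, 31]

[5, 12, 20, 29, 31]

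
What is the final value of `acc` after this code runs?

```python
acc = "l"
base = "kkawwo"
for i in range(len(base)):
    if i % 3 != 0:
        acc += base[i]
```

i=0: skip
i=1: add 'k' → 'lk'
i=2: add 'a' → 'lka'
i=3: skip
i=4: add 'w' → 'lkaw'
i=5: add 'o' → 'lkawo'

'lkawo'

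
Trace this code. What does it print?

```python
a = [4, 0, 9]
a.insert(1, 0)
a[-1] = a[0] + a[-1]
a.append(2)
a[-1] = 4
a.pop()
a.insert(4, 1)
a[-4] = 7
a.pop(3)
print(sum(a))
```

12

insert 0 at 1 → [4, 0, 0, 9]
a[-1] = a[0]+a[-1] = 4+9 = 13 → [4, 0, 0, 13]
append 2 → [4, 0, 0, 13, 2]
a[-1] = 4 → [4, 0, 0, 13, 4]
pop() removes 4 → [4, 0, 0, 13]
insert 1 at 4 → [4, 0, 0, 13, 1]
a[-4] = 7 → [4, 7, 0, 13, 1]
pop(3) removes 13 → [4, 7, 0, 1]
sum = 12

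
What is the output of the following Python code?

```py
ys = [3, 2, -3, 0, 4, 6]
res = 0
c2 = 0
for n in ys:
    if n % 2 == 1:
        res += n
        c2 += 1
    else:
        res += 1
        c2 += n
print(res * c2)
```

n=3: odd, res = 0+3 = 3; c2=1
n=2: not odd, res = 3+1 = 4; c2=3
n=-3: odd, res = 4+(-3) = 1; c2=4
n=0: not odd, res = 1+1 = 2; c2=4
n=4: not odd, res = 2+1 = 3; c2=8
n=6: not odd, res = 3+1 = 4; c2=14
res*c2 = 4*14 = 56

56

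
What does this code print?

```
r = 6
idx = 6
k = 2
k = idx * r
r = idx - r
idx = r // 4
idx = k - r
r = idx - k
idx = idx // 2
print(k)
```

36

k = 6*6 = 36
r = 6-6 = 0
idx = 0//4 = 0
idx = 36-0 = 36
r = 36-36 = 0
idx = 36//2 = 18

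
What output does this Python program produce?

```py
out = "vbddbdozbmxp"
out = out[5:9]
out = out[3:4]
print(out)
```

slice [5:9] → 'dozb'
slice [3:4] → 'b'

b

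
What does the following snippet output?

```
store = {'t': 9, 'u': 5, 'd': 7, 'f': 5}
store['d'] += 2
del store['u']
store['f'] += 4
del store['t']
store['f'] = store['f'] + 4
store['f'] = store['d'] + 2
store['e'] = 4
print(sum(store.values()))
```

store['d'] = 7+2 = 9 → {'t': 9, 'u': 5, 'd': 9, 'f': 5}
del 'u' → {'t': 9, 'd': 9, 'f': 5}
store['f'] = 5+4 = 9 → {'t': 9, 'd': 9, 'f': 9}
del 't' → {'d': 9, 'f': 9}
store['f'] = store['f']+4 = 13 → {'d': 9, 'f': 13}
store['f'] = store['d']+2 = 11 → {'d': 9, 'f': 11}
store['e'] = 4 → {'d': 9, 'f': 11, 'e': 4}
sum of values = 24

24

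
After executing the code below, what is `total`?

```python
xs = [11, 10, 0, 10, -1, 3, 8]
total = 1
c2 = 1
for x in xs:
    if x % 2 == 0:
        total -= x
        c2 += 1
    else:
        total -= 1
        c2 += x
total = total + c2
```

-12

x=11: not even, total = 1-1 = 0; c2=12
x=10: even, total = 0-10 = -10; c2=13
x=0: even, total = (-10)-0 = -10; c2=14
x=10: even, total = (-10)-10 = -20; c2=15
x=-1: not even, total = (-20)-1 = -21; c2=14
x=3: not even, total = (-21)-1 = -22; c2=17
x=8: even, total = (-22)-8 = -30; c2=18
total+c2 = (-30)+18 = -12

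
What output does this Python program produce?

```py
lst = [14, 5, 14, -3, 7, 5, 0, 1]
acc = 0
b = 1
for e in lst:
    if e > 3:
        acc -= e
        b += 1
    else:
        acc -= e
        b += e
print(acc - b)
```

-47

e=14: >3, acc = 0-14 = -14; b=2
e=5: >3, acc = (-14)-5 = -19; b=3
e=14: >3, acc = (-19)-14 = -33; b=4
e=-3: not >3, acc = (-33)-(-3) = -30; b=1
e=7: >3, acc = (-30)-7 = -37; b=2
e=5: >3, acc = (-37)-5 = -42; b=3
e=0: not >3, acc = (-42)-0 = -42; b=3
e=1: not >3, acc = (-42)-1 = -43; b=4
acc-b = (-43)-4 = -47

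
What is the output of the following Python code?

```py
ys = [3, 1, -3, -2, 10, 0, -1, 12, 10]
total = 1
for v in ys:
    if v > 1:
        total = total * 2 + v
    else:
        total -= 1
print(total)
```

82

v=3: >1, total = 1*2+3 = 5
v=1: not >1, total = 5-1 = 4
v=-3: not >1, total = 4-1 = 3
v=-2: not >1, total = 3-1 = 2
v=10: >1, total = 2*2+10 = 14
v=0: not >1, total = 14-1 = 13
v=-1: not >1, total = 13-1 = 12
v=12: >1, total = 12*2+12 = 36
v=10: >1, total = 36*2+10 = 82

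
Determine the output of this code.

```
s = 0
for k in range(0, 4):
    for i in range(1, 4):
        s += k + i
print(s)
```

42

k=0,i=1: s = 0+1 = 1
k=0,i=2: s = 1+2 = 3
k=0,i=3: s = 3+3 = 6
k=1,i=1: s = 6+2 = 8
k=1,i=2: s = 8+3 = 11
k=1,i=3: s = 11+4 = 15
k=2,i=1: s = 15+3 = 18
k=2,i=2: s = 18+4 = 22
k=2,i=3: s = 22+5 = 27
k=3,i=1: s = 27+4 = 31
k=3,i=2: s = 31+5 = 36
k=3,i=3: s = 36+6 = 42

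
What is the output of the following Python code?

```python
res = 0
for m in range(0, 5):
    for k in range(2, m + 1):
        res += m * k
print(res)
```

m=2,k=2: res = 0+4 = 4
m=3,k=2: res = 4+6 = 10
m=3,k=3: res = 10+9 = 19
m=4,k=2: res = 19+8 = 27
m=4,k=3: res = 27+12 = 39
m=4,k=4: res = 39+16 = 55

55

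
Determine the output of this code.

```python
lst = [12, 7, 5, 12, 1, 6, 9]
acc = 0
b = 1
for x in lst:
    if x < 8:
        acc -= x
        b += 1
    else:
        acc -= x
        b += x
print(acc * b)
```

x=12: not <8, acc = 0-12 = -12; b=13
x=7: <8, acc = (-12)-7 = -19; b=14
x=5: <8, acc = (-19)-5 = -24; b=15
x=12: not <8, acc = (-24)-12 = -36; b=27
x=1: <8, acc = (-36)-1 = -37; b=28
x=6: <8, acc = (-37)-6 = -43; b=29
x=9: not <8, acc = (-43)-9 = -52; b=38
acc*b = (-52)*38 = -1976

-1976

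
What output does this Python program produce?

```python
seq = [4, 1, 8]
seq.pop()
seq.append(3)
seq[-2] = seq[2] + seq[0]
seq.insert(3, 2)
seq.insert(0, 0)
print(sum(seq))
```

pop() removes 8 → [4, 1]
append 3 → [4, 1, 3]
seq[-2] = seq[2]+seq[0] = 3+4 = 7 → [4, 7, 3]
insert 2 at 3 → [4, 7, 3, 2]
insert 0 at 0 → [0, 4, 7, 3, 2]
sum = 16

16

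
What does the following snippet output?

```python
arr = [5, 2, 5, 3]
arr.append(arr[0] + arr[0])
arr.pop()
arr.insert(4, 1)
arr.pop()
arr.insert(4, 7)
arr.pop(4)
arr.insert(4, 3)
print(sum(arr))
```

append arr[0]+arr[0] = 5+5 = 10 → [5, 2, 5, 3, 10]
pop() removes 10 → [5, 2, 5, 3]
insert 1 at 4 → [5, 2, 5, 3, 1]
pop() removes 1 → [5, 2, 5, 3]
insert 7 at 4 → [5, 2, 5, 3, 7]
pop(4) removes 7 → [5, 2, 5, 3]
insert 3 at 4 → [5, 2, 5, 3, 3]
sum = 18

18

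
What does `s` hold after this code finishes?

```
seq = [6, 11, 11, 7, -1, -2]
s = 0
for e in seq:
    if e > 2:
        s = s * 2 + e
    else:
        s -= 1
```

119

e=6: >2, s = 0*2+6 = 6
e=11: >2, s = 6*2+11 = 23
e=11: >2, s = 23*2+11 = 57
e=7: >2, s = 57*2+7 = 121
e=-1: not >2, s = 121-1 = 120
e=-2: not >2, s = 120-1 = 119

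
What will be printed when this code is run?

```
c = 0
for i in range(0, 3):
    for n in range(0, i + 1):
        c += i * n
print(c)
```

i=0,n=0: c = 0+0 = 0
i=1,n=0: c = 0+0 = 0
i=1,n=1: c = 0+1 = 1
i=2,n=0: c = 1+0 = 1
i=2,n=1: c = 1+2 = 3
i=2,n=2: c = 3+4 = 7

7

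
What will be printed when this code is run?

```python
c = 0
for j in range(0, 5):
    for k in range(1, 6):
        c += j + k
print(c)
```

125

j=0,k=1: c = 0+1 = 1
j=0,k=2: c = 1+2 = 3
j=0,k=3: c = 3+3 = 6
j=0,k=4: c = 6+4 = 10
j=0,k=5: c = 10+5 = 15
j=1,k=1: c = 15+2 = 17
j=1,k=2: c = 17+3 = 20
j=1,k=3: c = 20+4 = 24
j=1,k=4: c = 24+5 = 29
j=1,k=5: c = 29+6 = 35
j=2,k=1: c = 35+3 = 38
j=2,k=2: c = 38+4 = 42
j=2,k=3: c = 42+5 = 47
j=2,k=4: c = 47+6 = 53
j=2,k=5: c = 53+7 = 60
j=3,k=1: c = 60+4 = 64
j=3,k=2: c = 64+5 = 69
j=3,k=3: c = 69+6 = 75
j=3,k=4: c = 75+7 = 82
j=3,k=5: c = 82+8 = 90
j=4,k=1: c = 90+5 = 95
j=4,k=2: c = 95+6 = 101
j=4,k=3: c = 101+7 = 108
j=4,k=4: c = 108+8 = 116
j=4,k=5: c = 116+9 = 125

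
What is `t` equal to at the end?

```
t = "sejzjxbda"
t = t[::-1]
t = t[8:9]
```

reverse → 'adbxjzjes'
slice [8:9] → 's'

's'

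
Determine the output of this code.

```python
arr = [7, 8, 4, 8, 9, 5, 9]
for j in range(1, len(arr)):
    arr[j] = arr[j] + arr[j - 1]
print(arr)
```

[7, 15, 19, 27, 36, 41, 50]

j=1: arr[1] = 8+7 = 15 → [7, 15, 4, 8, 9, 5, 9]
j=2: arr[2] = 4+15 = 19 → [7, 15, 19, 8, 9, 5, 9]
j=3: arr[3] = 8+19 = 27 → [7, 15, 19, 27, 9, 5, 9]
j=4: arr[4] = 9+27 = 36 → [7, 15, 19, 27, 36, 5, 9]
j=5: arr[5] = 5+36 = 41 → [7, 15, 19, 27, 36, 41, 9]
j=6: arr[6] = 9+41 = 50 → [7, 15, 19, 27, 36, 41, 50]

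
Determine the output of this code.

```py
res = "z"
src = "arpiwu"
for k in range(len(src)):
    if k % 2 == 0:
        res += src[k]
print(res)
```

k=0: add 'a' → 'za'
k=1: skip
k=2: add 'p' → 'zap'
k=3: skip
k=4: add 'w' → 'zapw'
k=5: skip

zapw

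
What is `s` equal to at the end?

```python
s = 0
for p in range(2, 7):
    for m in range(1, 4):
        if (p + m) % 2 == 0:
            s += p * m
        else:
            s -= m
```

p=2,m=1: odd sum, s = 0-1 = -1
p=2,m=2: even sum, s = (-1)+4 = 3
p=2,m=3: odd sum, s = 3-3 = 0
p=3,m=1: even sum, s = 0+3 = 3
p=3,m=2: odd sum, s = 3-2 = 1
p=3,m=3: even sum, s = 1+9 = 10
p=4,m=1: odd sum, s = 10-1 = 9
p=4,m=2: even sum, s = 9+8 = 17
p=4,m=3: odd sum, s = 17-3 = 14
p=5,m=1: even sum, s = 14+5 = 19
p=5,m=2: odd sum, s = 19-2 = 17
p=5,m=3: even sum, s = 17+15 = 32
p=6,m=1: odd sum, s = 32-1 = 31
p=6,m=2: even sum, s = 31+12 = 43
p=6,m=3: odd sum, s = 43-3 = 40

40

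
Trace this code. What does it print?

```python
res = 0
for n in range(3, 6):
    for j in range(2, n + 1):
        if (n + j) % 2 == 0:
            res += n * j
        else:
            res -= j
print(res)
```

n=3,j=2: odd sum, res = 0-2 = -2
n=3,j=3: even sum, res = (-2)+9 = 7
n=4,j=2: even sum, res = 7+8 = 15
n=4,j=3: odd sum, res = 15-3 = 12
n=4,j=4: even sum, res = 12+16 = 28
n=5,j=2: odd sum, res = 28-2 = 26
n=5,j=3: even sum, res = 26+15 = 41
n=5,j=4: odd sum, res = 41-4 = 37
n=5,j=5: even sum, res = 37+25 = 62

62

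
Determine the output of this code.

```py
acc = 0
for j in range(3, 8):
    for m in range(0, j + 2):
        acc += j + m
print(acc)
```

295

j=3,m=0: acc = 0+3 = 3
j=3,m=1: acc = 3+4 = 7
j=3,m=2: acc = 7+5 = 12
j=3,m=3: acc = 12+6 = 18
j=3,m=4: acc = 18+7 = 25
j=4,m=0: acc = 25+4 = 29
j=4,m=1: acc = 29+5 = 34
j=4,m=2: acc = 34+6 = 40
j=4,m=3: acc = 40+7 = 47
j=4,m=4: acc = 47+8 = 55
j=4,m=5: acc = 55+9 = 64
j=5,m=0: acc = 64+5 = 69
j=5,m=1: acc = 69+6 = 75
j=5,m=2: acc = 75+7 = 82
j=5,m=3: acc = 82+8 = 90
j=5,m=4: acc = 90+9 = 99
j=5,m=5: acc = 99+10 = 109
j=5,m=6: acc = 109+11 = 120
j=6,m=0: acc = 120+6 = 126
j=6,m=1: acc = 126+7 = 133
j=6,m=2: acc = 133+8 = 141
j=6,m=3: acc = 141+9 = 150
j=6,m=4: acc = 150+10 = 160
j=6,m=5: acc = 160+11 = 171
j=6,m=6: acc = 171+12 = 183
j=6,m=7: acc = 183+13 = 196
j=7,m=0: acc = 196+7 = 203
j=7,m=1: acc = 203+8 = 211
j=7,m=2: acc = 211+9 = 220
j=7,m=3: acc = 220+10 = 230
j=7,m=4: acc = 230+11 = 241
j=7,m=5: acc = 241+12 = 253
j=7,m=6: acc = 253+13 = 266
j=7,m=7: acc = 266+14 = 280
j=7,m=8: acc = 280+15 = 295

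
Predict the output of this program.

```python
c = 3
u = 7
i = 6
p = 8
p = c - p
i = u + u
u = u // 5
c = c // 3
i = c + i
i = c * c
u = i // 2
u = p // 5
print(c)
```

p = 3-8 = -5
i = 7+7 = 14
u = 7//5 = 1
c = 3//3 = 1
i = 1+14 = 15
i = 1*1 = 1
u = 1//2 = 0
u = (-5)//5 = -1

1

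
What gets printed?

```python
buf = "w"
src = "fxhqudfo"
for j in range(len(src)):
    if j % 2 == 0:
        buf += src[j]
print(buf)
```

j=0: add 'f' → 'wf'
j=1: skip
j=2: add 'h' → 'wfh'
j=3: skip
j=4: add 'u' → 'wfhu'
j=5: skip
j=6: add 'f' → 'wfhuf'
j=7: skip

wfhuf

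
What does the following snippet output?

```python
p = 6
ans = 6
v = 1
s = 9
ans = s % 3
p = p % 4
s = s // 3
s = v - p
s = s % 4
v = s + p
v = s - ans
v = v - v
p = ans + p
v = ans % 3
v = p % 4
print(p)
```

ans = 9%3 = 0
p = 6%4 = 2
s = 9//3 = 3
s = 1-2 = -1
s = (-1)%4 = 3
v = 3+2 = 5
v = 3-0 = 3
v = 3-3 = 0
p = 0+2 = 2
v = 0%3 = 0
v = 2%4 = 2

2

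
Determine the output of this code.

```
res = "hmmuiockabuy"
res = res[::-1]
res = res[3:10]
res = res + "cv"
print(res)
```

reverse → 'yubakcoiummh'
slice [3:10] → 'akcoium'
+ 'cv' → 'akcoiumcv'

akcoiumcv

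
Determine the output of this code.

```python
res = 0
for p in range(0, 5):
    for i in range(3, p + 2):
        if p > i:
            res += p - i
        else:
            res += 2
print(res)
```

11

p=2,i=3: not 2>3, res = 0+2 = 2
p=3,i=3: not 3>3, res = 2+2 = 4
p=3,i=4: not 3>4, res = 4+2 = 6
p=4,i=3: 4>3, res = 6+1 = 7
p=4,i=4: not 4>4, res = 7+2 = 9
p=4,i=5: not 4>5, res = 9+2 = 11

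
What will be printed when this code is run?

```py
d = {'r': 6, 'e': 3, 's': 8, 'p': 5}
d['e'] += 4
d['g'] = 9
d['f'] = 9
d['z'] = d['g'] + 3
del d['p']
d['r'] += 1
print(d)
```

{'r': 7, 'e': 7, 's': 8, 'g': 9, 'f': 9, 'z': 12}

d['e'] = 3+4 = 7 → {'r': 6, 'e': 7, 's': 8, 'p': 5}
d['g'] = 9 → {'r': 6, 'e': 7, 's': 8, 'p': 5, 'g': 9}
d['f'] = 9 → {'r': 6, 'e': 7, 's': 8, 'p': 5, 'g': 9, 'f': 9}
d['z'] = d['g']+3 = 12 → {'r': 6, 'e': 7, 's': 8, 'p': 5, 'g': 9, 'f': 9, 'z': 12}
del 'p' → {'r': 6, 'e': 7, 's': 8, 'g': 9, 'f': 9, 'z': 12}
d['r'] = 6+1 = 7 → {'r': 7, 'e': 7, 's': 8, 'g': 9, 'f': 9, 'z': 12}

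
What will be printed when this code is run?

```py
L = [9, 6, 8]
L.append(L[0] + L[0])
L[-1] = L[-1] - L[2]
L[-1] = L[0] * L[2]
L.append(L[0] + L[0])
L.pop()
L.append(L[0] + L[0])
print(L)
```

[9, 6, 8, 72, 18]

append L[0]+L[0] = 9+9 = 18 → [9, 6, 8, 18]
L[-1] = L[-1]-L[2] = 18-8 = 10 → [9, 6, 8, 10]
L[-1] = L[0]*L[2] = 9*8 = 72 → [9, 6, 8, 72]
append L[0]+L[0] = 9+9 = 18 → [9, 6, 8, 72, 18]
pop() removes 18 → [9, 6, 8, 72]
append L[0]+L[0] = 9+9 = 18 → [9, 6, 8, 72, 18]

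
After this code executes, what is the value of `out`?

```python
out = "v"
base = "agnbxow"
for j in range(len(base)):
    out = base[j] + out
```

j=0: prepend 'a' → 'av'
j=1: prepend 'g' → 'gav'
j=2: prepend 'n' → 'ngav'
j=3: prepend 'b' → 'bngav'
j=4: prepend 'x' → 'xbngav'
j=5: prepend 'o' → 'oxbngav'
j=6: prepend 'w' → 'woxbngav'

'woxbngav'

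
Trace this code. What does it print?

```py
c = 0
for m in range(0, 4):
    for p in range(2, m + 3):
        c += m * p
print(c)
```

m=0,p=2: c = 0+0 = 0
m=1,p=2: c = 0+2 = 2
m=1,p=3: c = 2+3 = 5
m=2,p=2: c = 5+4 = 9
m=2,p=3: c = 9+6 = 15
m=2,p=4: c = 15+8 = 23
m=3,p=2: c = 23+6 = 29
m=3,p=3: c = 29+9 = 38
m=3,p=4: c = 38+12 = 50
m=3,p=5: c = 50+15 = 65

65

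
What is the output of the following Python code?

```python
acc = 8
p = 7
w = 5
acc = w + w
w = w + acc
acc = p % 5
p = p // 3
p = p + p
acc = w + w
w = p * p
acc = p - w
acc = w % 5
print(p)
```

4

acc = 5+5 = 10
w = 5+10 = 15
acc = 7%5 = 2
p = 7//3 = 2
p = 2+2 = 4
acc = 15+15 = 30
w = 4*4 = 16
acc = 4-16 = -12
acc = 16%5 = 1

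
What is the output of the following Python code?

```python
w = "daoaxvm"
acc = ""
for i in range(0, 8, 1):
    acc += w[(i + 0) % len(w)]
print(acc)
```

daoaxvmd

i=0: add w[0]='d' → 'd'
i=1: add w[1]='a' → 'da'
i=2: add w[2]='o' → 'dao'
i=3: add w[3]='a' → 'daoa'
i=4: add w[4]='x' → 'daoax'
i=5: add w[5]='v' → 'daoaxv'
i=6: add w[6]='m' → 'daoaxvm'
i=7: add w[0]='d' → 'daoaxvmd'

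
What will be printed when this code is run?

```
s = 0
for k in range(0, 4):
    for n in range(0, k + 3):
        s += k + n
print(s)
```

k=0,n=0: s = 0+0 = 0
k=0,n=1: s = 0+1 = 1
k=0,n=2: s = 1+2 = 3
k=1,n=0: s = 3+1 = 4
k=1,n=1: s = 4+2 = 6
k=1,n=2: s = 6+3 = 9
k=1,n=3: s = 9+4 = 13
k=2,n=0: s = 13+2 = 15
k=2,n=1: s = 15+3 = 18
k=2,n=2: s = 18+4 = 22
k=2,n=3: s = 22+5 = 27
k=2,n=4: s = 27+6 = 33
k=3,n=0: s = 33+3 = 36
k=3,n=1: s = 36+4 = 40
k=3,n=2: s = 40+5 = 45
k=3,n=3: s = 45+6 = 51
k=3,n=4: s = 51+7 = 58
k=3,n=5: s = 58+8 = 66

66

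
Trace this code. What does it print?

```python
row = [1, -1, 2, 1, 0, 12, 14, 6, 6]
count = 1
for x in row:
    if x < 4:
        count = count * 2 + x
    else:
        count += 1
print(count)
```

54

x=1: <4, count = 1*2+1 = 3
x=-1: <4, count = 3*2+(-1) = 5
x=2: <4, count = 5*2+2 = 12
x=1: <4, count = 12*2+1 = 25
x=0: <4, count = 25*2+0 = 50
x=12: not <4, count = 50+1 = 51
x=14: not <4, count = 51+1 = 52
x=6: not <4, count = 52+1 = 53
x=6: not <4, count = 53+1 = 54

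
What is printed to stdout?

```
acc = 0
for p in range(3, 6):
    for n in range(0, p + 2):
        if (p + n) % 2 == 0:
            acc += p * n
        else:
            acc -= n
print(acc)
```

p=3,n=0: odd sum, acc = 0-0 = 0
p=3,n=1: even sum, acc = 0+3 = 3
p=3,n=2: odd sum, acc = 3-2 = 1
p=3,n=3: even sum, acc = 1+9 = 10
p=3,n=4: odd sum, acc = 10-4 = 6
p=4,n=0: even sum, acc = 6+0 = 6
p=4,n=1: odd sum, acc = 6-1 = 5
p=4,n=2: even sum, acc = 5+8 = 13
p=4,n=3: odd sum, acc = 13-3 = 10
p=4,n=4: even sum, acc = 10+16 = 26
p=4,n=5: odd sum, acc = 26-5 = 21
p=5,n=0: odd sum, acc = 21-0 = 21
p=5,n=1: even sum, acc = 21+5 = 26
p=5,n=2: odd sum, acc = 26-2 = 24
p=5,n=3: even sum, acc = 24+15 = 39
p=5,n=4: odd sum, acc = 39-4 = 35
p=5,n=5: even sum, acc = 35+25 = 60
p=5,n=6: odd sum, acc = 60-6 = 54

54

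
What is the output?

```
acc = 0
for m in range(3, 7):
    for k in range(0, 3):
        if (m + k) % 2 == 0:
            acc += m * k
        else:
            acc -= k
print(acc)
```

m=3,k=0: odd sum, acc = 0-0 = 0
m=3,k=1: even sum, acc = 0+3 = 3
m=3,k=2: odd sum, acc = 3-2 = 1
m=4,k=0: even sum, acc = 1+0 = 1
m=4,k=1: odd sum, acc = 1-1 = 0
m=4,k=2: even sum, acc = 0+8 = 8
m=5,k=0: odd sum, acc = 8-0 = 8
m=5,k=1: even sum, acc = 8+5 = 13
m=5,k=2: odd sum, acc = 13-2 = 11
m=6,k=0: even sum, acc = 11+0 = 11
m=6,k=1: odd sum, acc = 11-1 = 10
m=6,k=2: even sum, acc = 10+12 = 22

22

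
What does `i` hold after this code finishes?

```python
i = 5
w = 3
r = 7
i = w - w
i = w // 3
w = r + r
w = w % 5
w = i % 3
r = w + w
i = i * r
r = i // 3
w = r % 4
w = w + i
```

2

i = 3-3 = 0
i = 3//3 = 1
w = 7+7 = 14
w = 14%5 = 4
w = 1%3 = 1
r = 1+1 = 2
i = 1*2 = 2
r = 2//3 = 0
w = 0%4 = 0
w = 0+2 = 2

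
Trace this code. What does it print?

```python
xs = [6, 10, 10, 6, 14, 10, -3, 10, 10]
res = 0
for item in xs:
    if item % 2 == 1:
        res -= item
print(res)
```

3

item=6: not odd
item=10: not odd
item=10: not odd
item=6: not odd
item=14: not odd
item=10: not odd
item=-3: odd, res = 0-(-3) = 3
item=10: not odd
item=10: not odd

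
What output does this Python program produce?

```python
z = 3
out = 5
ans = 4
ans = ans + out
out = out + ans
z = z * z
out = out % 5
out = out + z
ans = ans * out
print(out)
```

ans = 4+5 = 9
out = 5+9 = 14
z = 3*3 = 9
out = 14%5 = 4
out = 4+9 = 13
ans = 9*13 = 117

13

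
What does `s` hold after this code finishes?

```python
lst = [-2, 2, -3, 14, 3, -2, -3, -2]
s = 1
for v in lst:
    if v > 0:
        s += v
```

v=-2: not >0
v=2: >0, s = 1+2 = 3
v=-3: not >0
v=14: >0, s = 3+14 = 17
v=3: >0, s = 17+3 = 20
v=-2: not >0
v=-3: not >0
v=-2: not >0

20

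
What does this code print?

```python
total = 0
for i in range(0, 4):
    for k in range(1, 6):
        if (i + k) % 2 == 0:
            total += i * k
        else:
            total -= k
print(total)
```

18

i=0,k=1: odd sum, total = 0-1 = -1
i=0,k=2: even sum, total = (-1)+0 = -1
i=0,k=3: odd sum, total = (-1)-3 = -4
i=0,k=4: even sum, total = (-4)+0 = -4
i=0,k=5: odd sum, total = (-4)-5 = -9
i=1,k=1: even sum, total = (-9)+1 = -8
i=1,k=2: odd sum, total = (-8)-2 = -10
i=1,k=3: even sum, total = (-10)+3 = -7
i=1,k=4: odd sum, total = (-7)-4 = -11
i=1,k=5: even sum, total = (-11)+5 = -6
i=2,k=1: odd sum, total = (-6)-1 = -7
i=2,k=2: even sum, total = (-7)+4 = -3
i=2,k=3: odd sum, total = (-3)-3 = -6
i=2,k=4: even sum, total = (-6)+8 = 2
i=2,k=5: odd sum, total = 2-5 = -3
i=3,k=1: even sum, total = (-3)+3 = 0
i=3,k=2: odd sum, total = 0-2 = -2
i=3,k=3: even sum, total = (-2)+9 = 7
i=3,k=4: odd sum, total = 7-4 = 3
i=3,k=5: even sum, total = 3+15 = 18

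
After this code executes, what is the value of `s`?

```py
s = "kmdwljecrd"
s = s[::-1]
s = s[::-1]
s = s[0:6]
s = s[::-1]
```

reverse → 'drcejlwdmk'
reverse → 'kmdwljecrd'
slice [0:6] → 'kmdwlj'
reverse → 'jlwdmk'

'jlwdmk'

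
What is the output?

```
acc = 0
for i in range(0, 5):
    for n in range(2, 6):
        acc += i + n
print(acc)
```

110

i=0,n=2: acc = 0+2 = 2
i=0,n=3: acc = 2+3 = 5
i=0,n=4: acc = 5+4 = 9
i=0,n=5: acc = 9+5 = 14
i=1,n=2: acc = 14+3 = 17
i=1,n=3: acc = 17+4 = 21
i=1,n=4: acc = 21+5 = 26
i=1,n=5: acc = 26+6 = 32
i=2,n=2: acc = 32+4 = 36
i=2,n=3: acc = 36+5 = 41
i=2,n=4: acc = 41+6 = 47
i=2,n=5: acc = 47+7 = 54
i=3,n=2: acc = 54+5 = 59
i=3,n=3: acc = 59+6 = 65
i=3,n=4: acc = 65+7 = 72
i=3,n=5: acc = 72+8 = 80
i=4,n=2: acc = 80+6 = 86
i=4,n=3: acc = 86+7 = 93
i=4,n=4: acc = 93+8 = 101
i=4,n=5: acc = 101+9 = 110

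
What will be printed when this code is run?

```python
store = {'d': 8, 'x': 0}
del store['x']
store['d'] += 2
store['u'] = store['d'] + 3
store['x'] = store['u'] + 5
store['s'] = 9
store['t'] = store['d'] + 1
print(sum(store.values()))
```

del 'x' → {'d': 8}
store['d'] = 8+2 = 10 → {'d': 10}
store['u'] = store['d']+3 = 13 → {'d': 10, 'u': 13}
store['x'] = store['u']+5 = 18 → {'d': 10, 'u': 13, 'x': 18}
store['s'] = 9 → {'d': 10, 'u': 13, 'x': 18, 's': 9}
store['t'] = store['d']+1 = 11 → {'d': 10, 'u': 13, 'x': 18, 's': 9, 't': 11}
sum of values = 61

61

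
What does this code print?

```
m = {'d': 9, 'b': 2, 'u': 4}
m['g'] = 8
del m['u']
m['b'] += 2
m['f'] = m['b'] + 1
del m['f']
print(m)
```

m['g'] = 8 → {'d': 9, 'b': 2, 'u': 4, 'g': 8}
del 'u' → {'d': 9, 'b': 2, 'g': 8}
m['b'] = 2+2 = 4 → {'d': 9, 'b': 4, 'g': 8}
m['f'] = m['b']+1 = 5 → {'d': 9, 'b': 4, 'g': 8, 'f': 5}
del 'f' → {'d': 9, 'b': 4, 'g': 8}

{'d': 9, 'b': 4, 'g': 8}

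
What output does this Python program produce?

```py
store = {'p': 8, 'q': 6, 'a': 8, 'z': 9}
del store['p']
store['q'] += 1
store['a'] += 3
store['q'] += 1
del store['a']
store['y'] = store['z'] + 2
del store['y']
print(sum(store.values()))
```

17

del 'p' → {'q': 6, 'a': 8, 'z': 9}
store['q'] = 6+1 = 7 → {'q': 7, 'a': 8, 'z': 9}
store['a'] = 8+3 = 11 → {'q': 7, 'a': 11, 'z': 9}
store['q'] = 7+1 = 8 → {'q': 8, 'a': 11, 'z': 9}
del 'a' → {'q': 8, 'z': 9}
store['y'] = store['z']+2 = 11 → {'q': 8, 'z': 9, 'y': 11}
del 'y' → {'q': 8, 'z': 9}
sum of values = 17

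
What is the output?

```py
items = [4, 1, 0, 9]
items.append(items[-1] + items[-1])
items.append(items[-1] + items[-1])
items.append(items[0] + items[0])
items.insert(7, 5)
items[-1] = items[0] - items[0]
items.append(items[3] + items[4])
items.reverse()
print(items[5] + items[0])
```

append items[-1]+items[-1] = 9+9 = 18 → [4, 1, 0, 9, 18]
append items[-1]+items[-1] = 18+18 = 36 → [4, 1, 0, 9, 18, 36]
append items[0]+items[0] = 4+4 = 8 → [4, 1, 0, 9, 18, 36, 8]
insert 5 at 7 → [4, 1, 0, 9, 18, 36, 8, 5]
items[-1] = items[0]-items[0] = 4-4 = 0 → [4, 1, 0, 9, 18, 36, 8, 0]
append items[3]+items[4] = 9+18 = 27 → [4, 1, 0, 9, 18, 36, 8, 0, 27]
reverse → [27, 0, 8, 36, 18, 9, 0, 1, 4]
items[5]+items[0] = 9+27 = 36

36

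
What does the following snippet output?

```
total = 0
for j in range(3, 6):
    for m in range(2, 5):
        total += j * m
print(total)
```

j=3,m=2: total = 0+6 = 6
j=3,m=3: total = 6+9 = 15
j=3,m=4: total = 15+12 = 27
j=4,m=2: total = 27+8 = 35
j=4,m=3: total = 35+12 = 47
j=4,m=4: total = 47+16 = 63
j=5,m=2: total = 63+10 = 73
j=5,m=3: total = 73+15 = 88
j=5,m=4: total = 88+20 = 108

108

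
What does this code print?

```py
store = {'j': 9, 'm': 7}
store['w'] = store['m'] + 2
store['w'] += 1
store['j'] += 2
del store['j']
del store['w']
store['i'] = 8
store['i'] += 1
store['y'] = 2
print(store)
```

store['w'] = store['m']+2 = 9 → {'j': 9, 'm': 7, 'w': 9}
store['w'] = 9+1 = 10 → {'j': 9, 'm': 7, 'w': 10}
store['j'] = 9+2 = 11 → {'j': 11, 'm': 7, 'w': 10}
del 'j' → {'m': 7, 'w': 10}
del 'w' → {'m': 7}
store['i'] = 8 → {'m': 7, 'i': 8}
store['i'] = 8+1 = 9 → {'m': 7, 'i': 9}
store['y'] = 2 → {'m': 7, 'i': 9, 'y': 2}

{'m': 7, 'i': 9, 'y': 2}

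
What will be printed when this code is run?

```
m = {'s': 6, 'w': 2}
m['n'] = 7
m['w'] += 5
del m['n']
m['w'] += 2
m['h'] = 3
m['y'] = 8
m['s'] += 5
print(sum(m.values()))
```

31

m['n'] = 7 → {'s': 6, 'w': 2, 'n': 7}
m['w'] = 2+5 = 7 → {'s': 6, 'w': 7, 'n': 7}
del 'n' → {'s': 6, 'w': 7}
m['w'] = 7+2 = 9 → {'s': 6, 'w': 9}
m['h'] = 3 → {'s': 6, 'w': 9, 'h': 3}
m['y'] = 8 → {'s': 6, 'w': 9, 'h': 3, 'y': 8}
m['s'] = 6+5 = 11 → {'s': 11, 'w': 9, 'h': 3, 'y': 8}
sum of values = 31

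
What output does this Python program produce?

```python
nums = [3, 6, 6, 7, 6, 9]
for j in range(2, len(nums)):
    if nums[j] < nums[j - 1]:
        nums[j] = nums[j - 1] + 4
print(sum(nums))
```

48

j=2: 6>=6, unchanged → [3, 6, 6, 7, 6, 9]
j=3: 7>=6, unchanged → [3, 6, 6, 7, 6, 9]
j=4: 6<7, nums[4] = 7+4 = 11 → [3, 6, 6, 7, 11, 9]
j=5: 9<11, nums[5] = 11+4 = 15 → [3, 6, 6, 7, 11, 15]
sum = 48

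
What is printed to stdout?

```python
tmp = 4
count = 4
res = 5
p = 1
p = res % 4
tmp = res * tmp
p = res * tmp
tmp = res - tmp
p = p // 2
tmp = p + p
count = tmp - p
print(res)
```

p = 5%4 = 1
tmp = 5*4 = 20
p = 5*20 = 100
tmp = 5-20 = -15
p = 100//2 = 50
tmp = 50+50 = 100
count = 100-50 = 50

5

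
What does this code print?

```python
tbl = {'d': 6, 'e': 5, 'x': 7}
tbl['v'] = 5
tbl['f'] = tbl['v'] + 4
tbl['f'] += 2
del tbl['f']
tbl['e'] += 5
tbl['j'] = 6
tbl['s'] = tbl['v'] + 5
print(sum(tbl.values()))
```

tbl['v'] = 5 → {'d': 6, 'e': 5, 'x': 7, 'v': 5}
tbl['f'] = tbl['v']+4 = 9 → {'d': 6, 'e': 5, 'x': 7, 'v': 5, 'f': 9}
tbl['f'] = 9+2 = 11 → {'d': 6, 'e': 5, 'x': 7, 'v': 5, 'f': 11}
del 'f' → {'d': 6, 'e': 5, 'x': 7, 'v': 5}
tbl['e'] = 5+5 = 10 → {'d': 6, 'e': 10, 'x': 7, 'v': 5}
tbl['j'] = 6 → {'d': 6, 'e': 10, 'x': 7, 'v': 5, 'j': 6}
tbl['s'] = tbl['v']+5 = 10 → {'d': 6, 'e': 10, 'x': 7, 'v': 5, 'j': 6, 's': 10}
sum of values = 44

44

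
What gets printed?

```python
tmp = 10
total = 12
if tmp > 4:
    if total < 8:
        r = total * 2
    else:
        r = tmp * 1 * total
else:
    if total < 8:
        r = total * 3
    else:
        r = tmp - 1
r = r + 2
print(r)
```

122

tmp=10, total=12
tmp > 4 is True; total < 8 is False
→ r = tmp * 1 * total = 120
r = 120+2 = 122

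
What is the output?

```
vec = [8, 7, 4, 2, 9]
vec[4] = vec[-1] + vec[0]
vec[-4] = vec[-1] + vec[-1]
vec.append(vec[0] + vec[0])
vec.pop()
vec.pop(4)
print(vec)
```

[8, 34, 4, 2]

vec[4] = vec[-1]+vec[0] = 9+8 = 17 → [8, 7, 4, 2, 17]
vec[-4] = vec[-1]+vec[-1] = 17+17 = 34 → [8, 34, 4, 2, 17]
append vec[0]+vec[0] = 8+8 = 16 → [8, 34, 4, 2, 17, 16]
pop() removes 16 → [8, 34, 4, 2, 17]
pop(4) removes 17 → [8, 34, 4, 2]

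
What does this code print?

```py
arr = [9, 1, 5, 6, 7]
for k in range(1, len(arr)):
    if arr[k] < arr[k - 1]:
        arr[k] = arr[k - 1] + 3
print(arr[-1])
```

k=1: 1<9, arr[1] = 9+3 = 12 → [9, 12, 5, 6, 7]
k=2: 5<12, arr[2] = 12+3 = 15 → [9, 12, 15, 6, 7]
k=3: 6<15, arr[3] = 15+3 = 18 → [9, 12, 15, 18, 7]
k=4: 7<18, arr[4] = 18+3 = 21 → [9, 12, 15, 18, 21]

21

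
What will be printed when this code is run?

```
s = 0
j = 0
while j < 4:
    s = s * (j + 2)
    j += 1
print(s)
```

0

j=0: s = 0*2 = 0
j=1: s = 0*3 = 0
j=2: s = 0*4 = 0
j=3: s = 0*5 = 0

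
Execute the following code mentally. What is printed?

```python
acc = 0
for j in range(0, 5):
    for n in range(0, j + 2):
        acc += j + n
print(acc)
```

85

j=0,n=0: acc = 0+0 = 0
j=0,n=1: acc = 0+1 = 1
j=1,n=0: acc = 1+1 = 2
j=1,n=1: acc = 2+2 = 4
j=1,n=2: acc = 4+3 = 7
j=2,n=0: acc = 7+2 = 9
j=2,n=1: acc = 9+3 = 12
j=2,n=2: acc = 12+4 = 16
j=2,n=3: acc = 16+5 = 21
j=3,n=0: acc = 21+3 = 24
j=3,n=1: acc = 24+4 = 28
j=3,n=2: acc = 28+5 = 33
j=3,n=3: acc = 33+6 = 39
j=3,n=4: acc = 39+7 = 46
j=4,n=0: acc = 46+4 = 50
j=4,n=1: acc = 50+5 = 55
j=4,n=2: acc = 55+6 = 61
j=4,n=3: acc = 61+7 = 68
j=4,n=4: acc = 68+8 = 76
j=4,n=5: acc = 76+9 = 85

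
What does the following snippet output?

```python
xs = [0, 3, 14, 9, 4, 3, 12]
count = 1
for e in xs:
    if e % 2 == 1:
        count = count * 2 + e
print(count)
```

e=0: not odd
e=3: odd, count = 1*2+3 = 5
e=14: not odd
e=9: odd, count = 5*2+9 = 19
e=4: not odd
e=3: odd, count = 19*2+3 = 41
e=12: not odd

41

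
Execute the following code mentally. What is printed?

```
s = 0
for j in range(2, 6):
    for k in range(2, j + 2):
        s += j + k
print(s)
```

j=2,k=2: s = 0+4 = 4
j=2,k=3: s = 4+5 = 9
j=3,k=2: s = 9+5 = 14
j=3,k=3: s = 14+6 = 20
j=3,k=4: s = 20+7 = 27
j=4,k=2: s = 27+6 = 33
j=4,k=3: s = 33+7 = 40
j=4,k=4: s = 40+8 = 48
j=4,k=5: s = 48+9 = 57
j=5,k=2: s = 57+7 = 64
j=5,k=3: s = 64+8 = 72
j=5,k=4: s = 72+9 = 81
j=5,k=5: s = 81+10 = 91
j=5,k=6: s = 91+11 = 102

102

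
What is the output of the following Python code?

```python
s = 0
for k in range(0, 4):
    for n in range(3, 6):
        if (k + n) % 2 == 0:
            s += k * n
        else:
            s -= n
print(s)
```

k=0,n=3: odd sum, s = 0-3 = -3
k=0,n=4: even sum, s = (-3)+0 = -3
k=0,n=5: odd sum, s = (-3)-5 = -8
k=1,n=3: even sum, s = (-8)+3 = -5
k=1,n=4: odd sum, s = (-5)-4 = -9
k=1,n=5: even sum, s = (-9)+5 = -4
k=2,n=3: odd sum, s = (-4)-3 = -7
k=2,n=4: even sum, s = (-7)+8 = 1
k=2,n=5: odd sum, s = 1-5 = -4
k=3,n=3: even sum, s = (-4)+9 = 5
k=3,n=4: odd sum, s = 5-4 = 1
k=3,n=5: even sum, s = 1+15 = 16

16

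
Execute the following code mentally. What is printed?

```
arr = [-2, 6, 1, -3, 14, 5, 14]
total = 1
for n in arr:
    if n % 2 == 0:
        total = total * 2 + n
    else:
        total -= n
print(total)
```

64

n=-2: even, total = 1*2+(-2) = 0
n=6: even, total = 0*2+6 = 6
n=1: not even, total = 6-1 = 5
n=-3: not even, total = 5-(-3) = 8
n=14: even, total = 8*2+14 = 30
n=5: not even, total = 30-5 = 25
n=14: even, total = 25*2+14 = 64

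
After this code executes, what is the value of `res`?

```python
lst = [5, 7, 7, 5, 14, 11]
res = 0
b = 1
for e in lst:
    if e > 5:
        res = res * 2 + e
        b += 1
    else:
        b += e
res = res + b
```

138

e=5: not >5; b=6
e=7: >5, res = 0*2+7 = 7; b=7
e=7: >5, res = 7*2+7 = 21; b=8
e=5: not >5; b=13
e=14: >5, res = 21*2+14 = 56; b=14
e=11: >5, res = 56*2+11 = 123; b=15
res+b = 123+15 = 138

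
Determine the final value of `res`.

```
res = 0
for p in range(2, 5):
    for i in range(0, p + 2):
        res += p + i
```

p=2,i=0: res = 0+2 = 2
p=2,i=1: res = 2+3 = 5
p=2,i=2: res = 5+4 = 9
p=2,i=3: res = 9+5 = 14
p=3,i=0: res = 14+3 = 17
p=3,i=1: res = 17+4 = 21
p=3,i=2: res = 21+5 = 26
p=3,i=3: res = 26+6 = 32
p=3,i=4: res = 32+7 = 39
p=4,i=0: res = 39+4 = 43
p=4,i=1: res = 43+5 = 48
p=4,i=2: res = 48+6 = 54
p=4,i=3: res = 54+7 = 61
p=4,i=4: res = 61+8 = 69
p=4,i=5: res = 69+9 = 78

78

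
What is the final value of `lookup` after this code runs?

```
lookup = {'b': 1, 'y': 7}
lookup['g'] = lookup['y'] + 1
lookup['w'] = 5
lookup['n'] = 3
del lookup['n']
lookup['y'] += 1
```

{'b': 1, 'y': 8, 'g': 8, 'w': 5}

lookup['g'] = lookup['y']+1 = 8 → {'b': 1, 'y': 7, 'g': 8}
lookup['w'] = 5 → {'b': 1, 'y': 7, 'g': 8, 'w': 5}
lookup['n'] = 3 → {'b': 1, 'y': 7, 'g': 8, 'w': 5, 'n': 3}
del 'n' → {'b': 1, 'y': 7, 'g': 8, 'w': 5}
lookup['y'] = 7+1 = 8 → {'b': 1, 'y': 8, 'g': 8, 'w': 5}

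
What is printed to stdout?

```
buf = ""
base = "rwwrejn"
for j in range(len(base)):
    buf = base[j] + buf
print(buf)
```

j=0: prepend 'r' → 'r'
j=1: prepend 'w' → 'wr'
j=2: prepend 'w' → 'wwr'
j=3: prepend 'r' → 'rwwr'
j=4: prepend 'e' → 'erwwr'
j=5: prepend 'j' → 'jerwwr'
j=6: prepend 'n' → 'njerwwr'

njerwwr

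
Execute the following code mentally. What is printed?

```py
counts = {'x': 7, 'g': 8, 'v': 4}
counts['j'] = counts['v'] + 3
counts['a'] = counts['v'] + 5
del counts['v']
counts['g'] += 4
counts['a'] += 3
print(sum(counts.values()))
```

counts['j'] = counts['v']+3 = 7 → {'x': 7, 'g': 8, 'v': 4, 'j': 7}
counts['a'] = counts['v']+5 = 9 → {'x': 7, 'g': 8, 'v': 4, 'j': 7, 'a': 9}
del 'v' → {'x': 7, 'g': 8, 'j': 7, 'a': 9}
counts['g'] = 8+4 = 12 → {'x': 7, 'g': 12, 'j': 7, 'a': 9}
counts['a'] = 9+3 = 12 → {'x': 7, 'g': 12, 'j': 7, 'a': 12}
sum of values = 38

38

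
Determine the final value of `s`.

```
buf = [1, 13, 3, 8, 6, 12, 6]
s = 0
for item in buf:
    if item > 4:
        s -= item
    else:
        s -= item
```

-49

item=1: not >4, s = 0-1 = -1
item=13: >4, s = (-1)-13 = -14
item=3: not >4, s = (-14)-3 = -17
item=8: >4, s = (-17)-8 = -25
item=6: >4, s = (-25)-6 = -31
item=12: >4, s = (-31)-12 = -43
item=6: >4, s = (-43)-6 = -49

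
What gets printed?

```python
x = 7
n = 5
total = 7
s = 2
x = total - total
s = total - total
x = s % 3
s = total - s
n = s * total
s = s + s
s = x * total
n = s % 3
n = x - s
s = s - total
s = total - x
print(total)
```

7

x = 7-7 = 0
s = 7-7 = 0
x = 0%3 = 0
s = 7-0 = 7
n = 7*7 = 49
s = 7+7 = 14
s = 0*7 = 0
n = 0%3 = 0
n = 0-0 = 0
s = 0-7 = -7
s = 7-0 = 7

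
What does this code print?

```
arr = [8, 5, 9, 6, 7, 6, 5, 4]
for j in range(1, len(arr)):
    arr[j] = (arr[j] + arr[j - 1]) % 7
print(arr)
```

j=1: arr[1] = (5+8)%7 = 6 → [8, 6, 9, 6, 7, 6, 5, 4]
j=2: arr[2] = (9+6)%7 = 1 → [8, 6, 1, 6, 7, 6, 5, 4]
j=3: arr[3] = (6+1)%7 = 0 → [8, 6, 1, 0, 7, 6, 5, 4]
j=4: arr[4] = (7+0)%7 = 0 → [8, 6, 1, 0, 0, 6, 5, 4]
j=5: arr[5] = (6+0)%7 = 6 → [8, 6, 1, 0, 0, 6, 5, 4]
j=6: arr[6] = (5+6)%7 = 4 → [8, 6, 1, 0, 0, 6, 4, 4]
j=7: arr[7] = (4+4)%7 = 1 → [8, 6, 1, 0, 0, 6, 4, 1]

[8, 6, 1, 0, 0, 6, 4, 1]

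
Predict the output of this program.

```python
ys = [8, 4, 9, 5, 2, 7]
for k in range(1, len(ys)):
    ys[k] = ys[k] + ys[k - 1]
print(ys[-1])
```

35

k=1: ys[1] = 4+8 = 12 → [8, 12, 9, 5, 2, 7]
k=2: ys[2] = 9+12 = 21 → [8, 12, 21, 5, 2, 7]
k=3: ys[3] = 5+21 = 26 → [8, 12, 21, 26, 2, 7]
k=4: ys[4] = 2+26 = 28 → [8, 12, 21, 26, 28, 7]
k=5: ys[5] = 7+28 = 35 → [8, 12, 21, 26, 28, 35]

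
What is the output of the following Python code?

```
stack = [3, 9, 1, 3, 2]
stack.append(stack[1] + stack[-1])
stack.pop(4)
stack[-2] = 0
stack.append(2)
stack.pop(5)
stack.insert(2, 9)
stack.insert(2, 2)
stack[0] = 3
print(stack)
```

append stack[1]+stack[-1] = 9+2 = 11 → [3, 9, 1, 3, 2, 11]
pop(4) removes 2 → [3, 9, 1, 3, 11]
stack[-2] = 0 → [3, 9, 1, 0, 11]
append 2 → [3, 9, 1, 0, 11, 2]
pop(5) removes 2 → [3, 9, 1, 0, 11]
insert 9 at 2 → [3, 9, 9, 1, 0, 11]
insert 2 at 2 → [3, 9, 2, 9, 1, 0, 11]
stack[0] = 3 → [3, 9, 2, 9, 1, 0, 11]

[3, 9, 2, 9, 1, 0, 11]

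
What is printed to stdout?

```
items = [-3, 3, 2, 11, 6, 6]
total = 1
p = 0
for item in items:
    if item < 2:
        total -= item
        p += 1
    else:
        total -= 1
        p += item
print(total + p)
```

28

item=-3: <2, total = 1-(-3) = 4; p=1
item=3: not <2, total = 4-1 = 3; p=4
item=2: not <2, total = 3-1 = 2; p=6
item=11: not <2, total = 2-1 = 1; p=17
item=6: not <2, total = 1-1 = 0; p=23
item=6: not <2, total = 0-1 = -1; p=29
total+p = (-1)+29 = 28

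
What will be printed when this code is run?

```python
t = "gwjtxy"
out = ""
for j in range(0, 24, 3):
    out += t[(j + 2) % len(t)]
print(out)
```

jyjyjyjy

j=0: add t[2]='j' → 'j'
j=3: add t[5]='y' → 'jy'
j=6: add t[2]='j' → 'jyj'
j=9: add t[5]='y' → 'jyjy'
j=12: add t[2]='j' → 'jyjyj'
j=15: add t[5]='y' → 'jyjyjy'
j=18: add t[2]='j' → 'jyjyjyj'
j=21: add t[5]='y' → 'jyjyjyjy'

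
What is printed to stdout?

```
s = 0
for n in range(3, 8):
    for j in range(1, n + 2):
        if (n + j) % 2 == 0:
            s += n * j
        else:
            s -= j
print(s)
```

n=3,j=1: even sum, s = 0+3 = 3
n=3,j=2: odd sum, s = 3-2 = 1
n=3,j=3: even sum, s = 1+9 = 10
n=3,j=4: odd sum, s = 10-4 = 6
n=4,j=1: odd sum, s = 6-1 = 5
n=4,j=2: even sum, s = 5+8 = 13
n=4,j=3: odd sum, s = 13-3 = 10
n=4,j=4: even sum, s = 10+16 = 26
n=4,j=5: odd sum, s = 26-5 = 21
n=5,j=1: even sum, s = 21+5 = 26
n=5,j=2: odd sum, s = 26-2 = 24
n=5,j=3: even sum, s = 24+15 = 39
n=5,j=4: odd sum, s = 39-4 = 35
n=5,j=5: even sum, s = 35+25 = 60
n=5,j=6: odd sum, s = 60-6 = 54
n=6,j=1: odd sum, s = 54-1 = 53
n=6,j=2: even sum, s = 53+12 = 65
n=6,j=3: odd sum, s = 65-3 = 62
n=6,j=4: even sum, s = 62+24 = 86
n=6,j=5: odd sum, s = 86-5 = 81
n=6,j=6: even sum, s = 81+36 = 117
n=6,j=7: odd sum, s = 117-7 = 110
n=7,j=1: even sum, s = 110+7 = 117
n=7,j=2: odd sum, s = 117-2 = 115
n=7,j=3: even sum, s = 115+21 = 136
n=7,j=4: odd sum, s = 136-4 = 132
n=7,j=5: even sum, s = 132+35 = 167
n=7,j=6: odd sum, s = 167-6 = 161
n=7,j=7: even sum, s = 161+49 = 210
n=7,j=8: odd sum, s = 210-8 = 202

202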